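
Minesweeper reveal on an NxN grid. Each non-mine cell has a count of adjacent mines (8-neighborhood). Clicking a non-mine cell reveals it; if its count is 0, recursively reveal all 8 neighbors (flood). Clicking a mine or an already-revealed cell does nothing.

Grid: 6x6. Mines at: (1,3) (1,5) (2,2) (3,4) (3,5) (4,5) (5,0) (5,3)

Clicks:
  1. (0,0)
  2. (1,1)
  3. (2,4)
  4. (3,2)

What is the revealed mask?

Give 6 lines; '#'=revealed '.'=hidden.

Click 1 (0,0) count=0: revealed 12 new [(0,0) (0,1) (0,2) (1,0) (1,1) (1,2) (2,0) (2,1) (3,0) (3,1) (4,0) (4,1)] -> total=12
Click 2 (1,1) count=1: revealed 0 new [(none)] -> total=12
Click 3 (2,4) count=4: revealed 1 new [(2,4)] -> total=13
Click 4 (3,2) count=1: revealed 1 new [(3,2)] -> total=14

Answer: ###...
###...
##..#.
###...
##....
......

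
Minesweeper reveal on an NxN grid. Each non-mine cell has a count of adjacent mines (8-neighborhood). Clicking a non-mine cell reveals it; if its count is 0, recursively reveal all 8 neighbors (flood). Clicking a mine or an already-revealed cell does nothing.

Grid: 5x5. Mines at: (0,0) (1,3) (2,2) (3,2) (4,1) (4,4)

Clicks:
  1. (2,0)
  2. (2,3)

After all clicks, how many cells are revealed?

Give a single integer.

Answer: 7

Derivation:
Click 1 (2,0) count=0: revealed 6 new [(1,0) (1,1) (2,0) (2,1) (3,0) (3,1)] -> total=6
Click 2 (2,3) count=3: revealed 1 new [(2,3)] -> total=7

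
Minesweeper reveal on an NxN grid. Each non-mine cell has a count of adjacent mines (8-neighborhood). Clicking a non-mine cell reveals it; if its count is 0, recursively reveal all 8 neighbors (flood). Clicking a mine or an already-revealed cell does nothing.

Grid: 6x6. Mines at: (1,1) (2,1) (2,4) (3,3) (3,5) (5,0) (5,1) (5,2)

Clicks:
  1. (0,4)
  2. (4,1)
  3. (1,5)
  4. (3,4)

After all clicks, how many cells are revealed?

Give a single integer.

Click 1 (0,4) count=0: revealed 8 new [(0,2) (0,3) (0,4) (0,5) (1,2) (1,3) (1,4) (1,5)] -> total=8
Click 2 (4,1) count=3: revealed 1 new [(4,1)] -> total=9
Click 3 (1,5) count=1: revealed 0 new [(none)] -> total=9
Click 4 (3,4) count=3: revealed 1 new [(3,4)] -> total=10

Answer: 10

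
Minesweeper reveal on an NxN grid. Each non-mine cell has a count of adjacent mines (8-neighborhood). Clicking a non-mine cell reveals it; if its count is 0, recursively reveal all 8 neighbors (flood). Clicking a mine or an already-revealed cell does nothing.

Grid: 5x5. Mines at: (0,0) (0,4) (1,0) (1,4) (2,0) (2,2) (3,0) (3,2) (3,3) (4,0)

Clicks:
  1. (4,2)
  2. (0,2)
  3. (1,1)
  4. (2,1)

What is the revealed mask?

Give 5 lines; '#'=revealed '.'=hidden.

Click 1 (4,2) count=2: revealed 1 new [(4,2)] -> total=1
Click 2 (0,2) count=0: revealed 6 new [(0,1) (0,2) (0,3) (1,1) (1,2) (1,3)] -> total=7
Click 3 (1,1) count=4: revealed 0 new [(none)] -> total=7
Click 4 (2,1) count=5: revealed 1 new [(2,1)] -> total=8

Answer: .###.
.###.
.#...
.....
..#..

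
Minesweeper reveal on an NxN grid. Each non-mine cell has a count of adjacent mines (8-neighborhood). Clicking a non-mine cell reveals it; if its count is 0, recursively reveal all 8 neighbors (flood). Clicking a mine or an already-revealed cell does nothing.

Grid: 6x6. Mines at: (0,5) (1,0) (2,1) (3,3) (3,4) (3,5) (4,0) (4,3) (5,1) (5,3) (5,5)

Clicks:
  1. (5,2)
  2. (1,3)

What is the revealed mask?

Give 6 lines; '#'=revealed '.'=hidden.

Click 1 (5,2) count=3: revealed 1 new [(5,2)] -> total=1
Click 2 (1,3) count=0: revealed 11 new [(0,1) (0,2) (0,3) (0,4) (1,1) (1,2) (1,3) (1,4) (2,2) (2,3) (2,4)] -> total=12

Answer: .####.
.####.
..###.
......
......
..#...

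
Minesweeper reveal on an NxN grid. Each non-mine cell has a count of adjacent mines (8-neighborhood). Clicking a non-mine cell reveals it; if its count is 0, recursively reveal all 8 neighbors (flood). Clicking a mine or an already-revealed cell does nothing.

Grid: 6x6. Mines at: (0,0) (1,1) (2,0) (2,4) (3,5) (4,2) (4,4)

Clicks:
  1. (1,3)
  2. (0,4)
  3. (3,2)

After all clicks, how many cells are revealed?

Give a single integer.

Answer: 9

Derivation:
Click 1 (1,3) count=1: revealed 1 new [(1,3)] -> total=1
Click 2 (0,4) count=0: revealed 7 new [(0,2) (0,3) (0,4) (0,5) (1,2) (1,4) (1,5)] -> total=8
Click 3 (3,2) count=1: revealed 1 new [(3,2)] -> total=9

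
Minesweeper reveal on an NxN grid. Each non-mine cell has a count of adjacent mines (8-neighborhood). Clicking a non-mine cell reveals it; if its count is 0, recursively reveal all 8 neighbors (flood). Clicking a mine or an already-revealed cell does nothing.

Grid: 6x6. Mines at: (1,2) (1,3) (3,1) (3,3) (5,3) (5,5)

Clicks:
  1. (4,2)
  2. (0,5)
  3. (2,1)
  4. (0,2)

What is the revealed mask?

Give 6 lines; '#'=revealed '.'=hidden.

Answer: ..#.##
....##
.#..##
....##
..#.##
......

Derivation:
Click 1 (4,2) count=3: revealed 1 new [(4,2)] -> total=1
Click 2 (0,5) count=0: revealed 10 new [(0,4) (0,5) (1,4) (1,5) (2,4) (2,5) (3,4) (3,5) (4,4) (4,5)] -> total=11
Click 3 (2,1) count=2: revealed 1 new [(2,1)] -> total=12
Click 4 (0,2) count=2: revealed 1 new [(0,2)] -> total=13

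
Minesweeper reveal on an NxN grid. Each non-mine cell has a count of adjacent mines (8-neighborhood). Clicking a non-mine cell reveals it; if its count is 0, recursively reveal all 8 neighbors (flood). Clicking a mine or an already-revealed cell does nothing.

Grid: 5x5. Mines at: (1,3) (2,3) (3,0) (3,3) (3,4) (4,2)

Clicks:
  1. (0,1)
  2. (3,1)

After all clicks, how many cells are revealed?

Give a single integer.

Click 1 (0,1) count=0: revealed 9 new [(0,0) (0,1) (0,2) (1,0) (1,1) (1,2) (2,0) (2,1) (2,2)] -> total=9
Click 2 (3,1) count=2: revealed 1 new [(3,1)] -> total=10

Answer: 10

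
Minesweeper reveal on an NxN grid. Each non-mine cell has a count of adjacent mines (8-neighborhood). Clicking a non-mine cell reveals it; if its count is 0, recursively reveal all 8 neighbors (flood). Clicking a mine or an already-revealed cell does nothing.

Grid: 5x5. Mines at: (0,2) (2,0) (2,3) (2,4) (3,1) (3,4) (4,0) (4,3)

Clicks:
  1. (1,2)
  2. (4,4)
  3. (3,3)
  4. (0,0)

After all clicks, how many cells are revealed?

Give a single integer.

Click 1 (1,2) count=2: revealed 1 new [(1,2)] -> total=1
Click 2 (4,4) count=2: revealed 1 new [(4,4)] -> total=2
Click 3 (3,3) count=4: revealed 1 new [(3,3)] -> total=3
Click 4 (0,0) count=0: revealed 4 new [(0,0) (0,1) (1,0) (1,1)] -> total=7

Answer: 7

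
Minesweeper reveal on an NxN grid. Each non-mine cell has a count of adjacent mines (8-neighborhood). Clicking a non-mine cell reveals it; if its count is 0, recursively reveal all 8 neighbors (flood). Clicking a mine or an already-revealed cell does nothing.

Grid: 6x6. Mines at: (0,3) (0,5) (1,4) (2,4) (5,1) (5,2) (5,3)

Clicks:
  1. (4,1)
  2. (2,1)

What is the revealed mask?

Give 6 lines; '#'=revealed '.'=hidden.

Click 1 (4,1) count=2: revealed 1 new [(4,1)] -> total=1
Click 2 (2,1) count=0: revealed 18 new [(0,0) (0,1) (0,2) (1,0) (1,1) (1,2) (1,3) (2,0) (2,1) (2,2) (2,3) (3,0) (3,1) (3,2) (3,3) (4,0) (4,2) (4,3)] -> total=19

Answer: ###...
####..
####..
####..
####..
......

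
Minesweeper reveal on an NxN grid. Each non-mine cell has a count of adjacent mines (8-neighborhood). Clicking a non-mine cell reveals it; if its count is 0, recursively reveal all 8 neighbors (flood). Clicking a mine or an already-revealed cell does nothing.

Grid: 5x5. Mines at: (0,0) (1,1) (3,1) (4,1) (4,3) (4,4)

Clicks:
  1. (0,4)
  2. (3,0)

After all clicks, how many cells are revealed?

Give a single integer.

Answer: 13

Derivation:
Click 1 (0,4) count=0: revealed 12 new [(0,2) (0,3) (0,4) (1,2) (1,3) (1,4) (2,2) (2,3) (2,4) (3,2) (3,3) (3,4)] -> total=12
Click 2 (3,0) count=2: revealed 1 new [(3,0)] -> total=13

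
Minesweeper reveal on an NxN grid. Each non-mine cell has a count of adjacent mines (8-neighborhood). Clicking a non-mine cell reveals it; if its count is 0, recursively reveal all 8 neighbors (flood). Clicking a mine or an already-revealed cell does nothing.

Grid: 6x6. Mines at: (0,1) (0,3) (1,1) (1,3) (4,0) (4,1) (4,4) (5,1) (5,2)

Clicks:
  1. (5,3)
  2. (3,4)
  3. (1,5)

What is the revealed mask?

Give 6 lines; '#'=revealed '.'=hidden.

Click 1 (5,3) count=2: revealed 1 new [(5,3)] -> total=1
Click 2 (3,4) count=1: revealed 1 new [(3,4)] -> total=2
Click 3 (1,5) count=0: revealed 7 new [(0,4) (0,5) (1,4) (1,5) (2,4) (2,5) (3,5)] -> total=9

Answer: ....##
....##
....##
....##
......
...#..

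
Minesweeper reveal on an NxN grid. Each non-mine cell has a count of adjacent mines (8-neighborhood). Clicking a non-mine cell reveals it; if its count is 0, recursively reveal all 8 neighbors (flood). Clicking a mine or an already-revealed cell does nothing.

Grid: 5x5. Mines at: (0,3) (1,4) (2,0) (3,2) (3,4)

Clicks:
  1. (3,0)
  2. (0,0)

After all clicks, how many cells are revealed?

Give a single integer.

Click 1 (3,0) count=1: revealed 1 new [(3,0)] -> total=1
Click 2 (0,0) count=0: revealed 6 new [(0,0) (0,1) (0,2) (1,0) (1,1) (1,2)] -> total=7

Answer: 7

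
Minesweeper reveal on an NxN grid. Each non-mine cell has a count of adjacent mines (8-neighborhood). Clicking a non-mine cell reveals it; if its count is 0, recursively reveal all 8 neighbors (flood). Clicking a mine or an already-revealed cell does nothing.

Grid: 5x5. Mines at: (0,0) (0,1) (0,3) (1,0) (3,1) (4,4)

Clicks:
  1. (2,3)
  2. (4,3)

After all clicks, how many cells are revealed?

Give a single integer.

Answer: 10

Derivation:
Click 1 (2,3) count=0: revealed 9 new [(1,2) (1,3) (1,4) (2,2) (2,3) (2,4) (3,2) (3,3) (3,4)] -> total=9
Click 2 (4,3) count=1: revealed 1 new [(4,3)] -> total=10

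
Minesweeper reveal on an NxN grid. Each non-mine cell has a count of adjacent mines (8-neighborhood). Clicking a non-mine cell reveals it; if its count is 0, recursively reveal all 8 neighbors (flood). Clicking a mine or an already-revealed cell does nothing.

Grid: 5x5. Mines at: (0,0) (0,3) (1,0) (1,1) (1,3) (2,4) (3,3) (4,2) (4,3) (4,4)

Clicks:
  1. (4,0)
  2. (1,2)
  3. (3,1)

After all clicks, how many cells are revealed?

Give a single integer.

Answer: 7

Derivation:
Click 1 (4,0) count=0: revealed 6 new [(2,0) (2,1) (3,0) (3,1) (4,0) (4,1)] -> total=6
Click 2 (1,2) count=3: revealed 1 new [(1,2)] -> total=7
Click 3 (3,1) count=1: revealed 0 new [(none)] -> total=7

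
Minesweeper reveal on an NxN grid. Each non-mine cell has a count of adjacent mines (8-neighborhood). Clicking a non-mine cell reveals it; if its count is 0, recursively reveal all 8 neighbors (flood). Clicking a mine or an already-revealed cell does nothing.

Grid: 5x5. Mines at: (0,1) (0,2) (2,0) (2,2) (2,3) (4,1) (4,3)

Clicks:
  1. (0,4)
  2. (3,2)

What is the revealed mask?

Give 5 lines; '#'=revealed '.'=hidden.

Click 1 (0,4) count=0: revealed 4 new [(0,3) (0,4) (1,3) (1,4)] -> total=4
Click 2 (3,2) count=4: revealed 1 new [(3,2)] -> total=5

Answer: ...##
...##
.....
..#..
.....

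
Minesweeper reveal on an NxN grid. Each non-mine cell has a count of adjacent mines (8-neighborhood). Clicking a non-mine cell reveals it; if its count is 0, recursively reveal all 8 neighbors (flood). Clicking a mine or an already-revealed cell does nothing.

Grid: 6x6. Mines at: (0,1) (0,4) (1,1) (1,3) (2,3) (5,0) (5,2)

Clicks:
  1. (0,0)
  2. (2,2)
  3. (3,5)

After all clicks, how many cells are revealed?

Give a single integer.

Answer: 15

Derivation:
Click 1 (0,0) count=2: revealed 1 new [(0,0)] -> total=1
Click 2 (2,2) count=3: revealed 1 new [(2,2)] -> total=2
Click 3 (3,5) count=0: revealed 13 new [(1,4) (1,5) (2,4) (2,5) (3,3) (3,4) (3,5) (4,3) (4,4) (4,5) (5,3) (5,4) (5,5)] -> total=15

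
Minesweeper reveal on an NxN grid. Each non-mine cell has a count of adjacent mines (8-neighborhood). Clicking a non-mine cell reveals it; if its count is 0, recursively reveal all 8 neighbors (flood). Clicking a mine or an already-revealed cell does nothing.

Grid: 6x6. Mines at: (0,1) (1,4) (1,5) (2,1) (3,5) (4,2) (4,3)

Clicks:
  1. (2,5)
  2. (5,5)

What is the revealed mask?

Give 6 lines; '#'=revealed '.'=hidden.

Answer: ......
......
.....#
......
....##
....##

Derivation:
Click 1 (2,5) count=3: revealed 1 new [(2,5)] -> total=1
Click 2 (5,5) count=0: revealed 4 new [(4,4) (4,5) (5,4) (5,5)] -> total=5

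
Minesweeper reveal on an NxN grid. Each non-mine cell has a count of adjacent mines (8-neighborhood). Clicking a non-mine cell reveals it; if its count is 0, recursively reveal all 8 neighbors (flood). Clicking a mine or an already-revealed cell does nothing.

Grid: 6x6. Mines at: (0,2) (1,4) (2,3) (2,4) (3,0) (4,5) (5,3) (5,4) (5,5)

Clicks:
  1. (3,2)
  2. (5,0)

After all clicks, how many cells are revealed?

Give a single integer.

Click 1 (3,2) count=1: revealed 1 new [(3,2)] -> total=1
Click 2 (5,0) count=0: revealed 6 new [(4,0) (4,1) (4,2) (5,0) (5,1) (5,2)] -> total=7

Answer: 7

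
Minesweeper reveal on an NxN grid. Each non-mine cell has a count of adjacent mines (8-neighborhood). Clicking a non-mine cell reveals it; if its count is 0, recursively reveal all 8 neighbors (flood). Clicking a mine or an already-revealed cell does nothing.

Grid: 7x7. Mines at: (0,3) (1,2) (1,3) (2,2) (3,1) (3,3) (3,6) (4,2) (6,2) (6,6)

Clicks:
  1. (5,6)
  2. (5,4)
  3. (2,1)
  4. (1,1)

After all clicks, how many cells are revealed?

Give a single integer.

Answer: 12

Derivation:
Click 1 (5,6) count=1: revealed 1 new [(5,6)] -> total=1
Click 2 (5,4) count=0: revealed 9 new [(4,3) (4,4) (4,5) (5,3) (5,4) (5,5) (6,3) (6,4) (6,5)] -> total=10
Click 3 (2,1) count=3: revealed 1 new [(2,1)] -> total=11
Click 4 (1,1) count=2: revealed 1 new [(1,1)] -> total=12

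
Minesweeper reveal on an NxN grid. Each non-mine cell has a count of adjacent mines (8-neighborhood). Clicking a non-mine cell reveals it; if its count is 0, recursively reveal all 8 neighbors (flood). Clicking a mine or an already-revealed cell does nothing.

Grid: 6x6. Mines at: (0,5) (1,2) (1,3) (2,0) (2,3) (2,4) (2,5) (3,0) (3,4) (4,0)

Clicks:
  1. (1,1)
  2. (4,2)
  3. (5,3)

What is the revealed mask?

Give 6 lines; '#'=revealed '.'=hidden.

Click 1 (1,1) count=2: revealed 1 new [(1,1)] -> total=1
Click 2 (4,2) count=0: revealed 13 new [(3,1) (3,2) (3,3) (4,1) (4,2) (4,3) (4,4) (4,5) (5,1) (5,2) (5,3) (5,4) (5,5)] -> total=14
Click 3 (5,3) count=0: revealed 0 new [(none)] -> total=14

Answer: ......
.#....
......
.###..
.#####
.#####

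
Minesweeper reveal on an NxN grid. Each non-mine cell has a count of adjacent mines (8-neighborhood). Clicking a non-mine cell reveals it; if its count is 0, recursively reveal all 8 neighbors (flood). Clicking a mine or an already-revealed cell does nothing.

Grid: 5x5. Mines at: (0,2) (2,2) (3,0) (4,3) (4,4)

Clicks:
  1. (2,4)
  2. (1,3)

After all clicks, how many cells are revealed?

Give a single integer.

Answer: 8

Derivation:
Click 1 (2,4) count=0: revealed 8 new [(0,3) (0,4) (1,3) (1,4) (2,3) (2,4) (3,3) (3,4)] -> total=8
Click 2 (1,3) count=2: revealed 0 new [(none)] -> total=8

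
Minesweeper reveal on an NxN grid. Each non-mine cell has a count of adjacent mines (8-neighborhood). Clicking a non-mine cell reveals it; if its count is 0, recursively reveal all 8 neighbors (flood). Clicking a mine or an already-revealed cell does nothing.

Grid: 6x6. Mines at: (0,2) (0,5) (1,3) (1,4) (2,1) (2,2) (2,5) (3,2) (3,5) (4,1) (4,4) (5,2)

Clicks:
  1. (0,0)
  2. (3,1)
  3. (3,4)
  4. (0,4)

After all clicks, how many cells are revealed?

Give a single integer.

Click 1 (0,0) count=0: revealed 4 new [(0,0) (0,1) (1,0) (1,1)] -> total=4
Click 2 (3,1) count=4: revealed 1 new [(3,1)] -> total=5
Click 3 (3,4) count=3: revealed 1 new [(3,4)] -> total=6
Click 4 (0,4) count=3: revealed 1 new [(0,4)] -> total=7

Answer: 7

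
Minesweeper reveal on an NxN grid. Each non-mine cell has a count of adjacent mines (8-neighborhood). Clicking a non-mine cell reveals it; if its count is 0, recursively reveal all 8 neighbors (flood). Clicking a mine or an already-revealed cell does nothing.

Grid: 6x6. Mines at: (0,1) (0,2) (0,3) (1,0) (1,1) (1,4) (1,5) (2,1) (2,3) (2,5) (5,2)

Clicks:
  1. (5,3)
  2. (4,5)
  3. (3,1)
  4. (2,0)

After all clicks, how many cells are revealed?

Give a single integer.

Click 1 (5,3) count=1: revealed 1 new [(5,3)] -> total=1
Click 2 (4,5) count=0: revealed 8 new [(3,3) (3,4) (3,5) (4,3) (4,4) (4,5) (5,4) (5,5)] -> total=9
Click 3 (3,1) count=1: revealed 1 new [(3,1)] -> total=10
Click 4 (2,0) count=3: revealed 1 new [(2,0)] -> total=11

Answer: 11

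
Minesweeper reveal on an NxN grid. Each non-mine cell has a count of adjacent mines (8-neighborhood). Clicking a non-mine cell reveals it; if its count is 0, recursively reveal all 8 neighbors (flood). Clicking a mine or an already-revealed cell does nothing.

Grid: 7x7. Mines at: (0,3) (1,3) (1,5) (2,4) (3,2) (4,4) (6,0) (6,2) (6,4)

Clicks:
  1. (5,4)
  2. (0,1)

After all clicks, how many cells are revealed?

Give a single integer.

Answer: 16

Derivation:
Click 1 (5,4) count=2: revealed 1 new [(5,4)] -> total=1
Click 2 (0,1) count=0: revealed 15 new [(0,0) (0,1) (0,2) (1,0) (1,1) (1,2) (2,0) (2,1) (2,2) (3,0) (3,1) (4,0) (4,1) (5,0) (5,1)] -> total=16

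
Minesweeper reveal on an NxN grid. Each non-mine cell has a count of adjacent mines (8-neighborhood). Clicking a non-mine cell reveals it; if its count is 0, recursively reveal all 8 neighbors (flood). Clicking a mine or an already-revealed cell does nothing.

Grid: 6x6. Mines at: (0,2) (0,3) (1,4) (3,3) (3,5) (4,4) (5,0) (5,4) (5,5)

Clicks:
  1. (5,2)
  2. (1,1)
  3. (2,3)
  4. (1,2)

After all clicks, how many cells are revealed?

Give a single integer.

Click 1 (5,2) count=0: revealed 6 new [(4,1) (4,2) (4,3) (5,1) (5,2) (5,3)] -> total=6
Click 2 (1,1) count=1: revealed 1 new [(1,1)] -> total=7
Click 3 (2,3) count=2: revealed 1 new [(2,3)] -> total=8
Click 4 (1,2) count=2: revealed 1 new [(1,2)] -> total=9

Answer: 9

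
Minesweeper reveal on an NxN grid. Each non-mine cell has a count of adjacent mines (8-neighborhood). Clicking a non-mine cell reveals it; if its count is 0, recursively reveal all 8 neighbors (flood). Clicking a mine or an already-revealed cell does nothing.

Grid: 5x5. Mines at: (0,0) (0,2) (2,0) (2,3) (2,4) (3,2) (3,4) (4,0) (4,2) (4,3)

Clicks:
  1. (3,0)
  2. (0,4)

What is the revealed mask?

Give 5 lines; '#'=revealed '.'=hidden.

Click 1 (3,0) count=2: revealed 1 new [(3,0)] -> total=1
Click 2 (0,4) count=0: revealed 4 new [(0,3) (0,4) (1,3) (1,4)] -> total=5

Answer: ...##
...##
.....
#....
.....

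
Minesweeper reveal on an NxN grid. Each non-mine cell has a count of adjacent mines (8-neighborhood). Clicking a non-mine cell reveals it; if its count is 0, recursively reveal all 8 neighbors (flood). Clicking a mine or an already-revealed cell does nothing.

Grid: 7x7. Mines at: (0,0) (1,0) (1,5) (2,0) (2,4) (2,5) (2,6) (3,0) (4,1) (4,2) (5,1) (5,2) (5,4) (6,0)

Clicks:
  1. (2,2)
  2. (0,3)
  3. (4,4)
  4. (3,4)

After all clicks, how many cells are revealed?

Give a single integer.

Click 1 (2,2) count=0: revealed 14 new [(0,1) (0,2) (0,3) (0,4) (1,1) (1,2) (1,3) (1,4) (2,1) (2,2) (2,3) (3,1) (3,2) (3,3)] -> total=14
Click 2 (0,3) count=0: revealed 0 new [(none)] -> total=14
Click 3 (4,4) count=1: revealed 1 new [(4,4)] -> total=15
Click 4 (3,4) count=2: revealed 1 new [(3,4)] -> total=16

Answer: 16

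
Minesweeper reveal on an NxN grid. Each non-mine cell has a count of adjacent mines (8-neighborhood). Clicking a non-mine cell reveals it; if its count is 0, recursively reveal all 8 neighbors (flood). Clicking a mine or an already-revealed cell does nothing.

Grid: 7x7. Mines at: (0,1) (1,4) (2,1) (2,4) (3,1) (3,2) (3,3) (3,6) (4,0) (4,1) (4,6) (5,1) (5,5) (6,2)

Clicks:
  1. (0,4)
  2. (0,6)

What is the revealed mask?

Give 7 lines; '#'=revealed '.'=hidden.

Click 1 (0,4) count=1: revealed 1 new [(0,4)] -> total=1
Click 2 (0,6) count=0: revealed 6 new [(0,5) (0,6) (1,5) (1,6) (2,5) (2,6)] -> total=7

Answer: ....###
.....##
.....##
.......
.......
.......
.......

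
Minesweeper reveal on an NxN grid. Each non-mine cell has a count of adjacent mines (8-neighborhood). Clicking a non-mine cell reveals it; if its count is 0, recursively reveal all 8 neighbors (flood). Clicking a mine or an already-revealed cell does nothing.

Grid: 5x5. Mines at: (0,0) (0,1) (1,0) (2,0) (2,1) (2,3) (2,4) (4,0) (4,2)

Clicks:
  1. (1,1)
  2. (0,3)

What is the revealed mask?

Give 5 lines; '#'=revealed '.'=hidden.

Click 1 (1,1) count=5: revealed 1 new [(1,1)] -> total=1
Click 2 (0,3) count=0: revealed 6 new [(0,2) (0,3) (0,4) (1,2) (1,3) (1,4)] -> total=7

Answer: ..###
.####
.....
.....
.....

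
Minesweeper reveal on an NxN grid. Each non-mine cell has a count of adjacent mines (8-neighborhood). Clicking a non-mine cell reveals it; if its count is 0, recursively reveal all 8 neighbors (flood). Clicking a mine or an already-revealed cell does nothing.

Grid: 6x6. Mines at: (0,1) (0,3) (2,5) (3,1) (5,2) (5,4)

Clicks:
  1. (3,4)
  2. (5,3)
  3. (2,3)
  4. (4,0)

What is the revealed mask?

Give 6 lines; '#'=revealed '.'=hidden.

Answer: ......
..###.
..###.
..###.
#.###.
...#..

Derivation:
Click 1 (3,4) count=1: revealed 1 new [(3,4)] -> total=1
Click 2 (5,3) count=2: revealed 1 new [(5,3)] -> total=2
Click 3 (2,3) count=0: revealed 11 new [(1,2) (1,3) (1,4) (2,2) (2,3) (2,4) (3,2) (3,3) (4,2) (4,3) (4,4)] -> total=13
Click 4 (4,0) count=1: revealed 1 new [(4,0)] -> total=14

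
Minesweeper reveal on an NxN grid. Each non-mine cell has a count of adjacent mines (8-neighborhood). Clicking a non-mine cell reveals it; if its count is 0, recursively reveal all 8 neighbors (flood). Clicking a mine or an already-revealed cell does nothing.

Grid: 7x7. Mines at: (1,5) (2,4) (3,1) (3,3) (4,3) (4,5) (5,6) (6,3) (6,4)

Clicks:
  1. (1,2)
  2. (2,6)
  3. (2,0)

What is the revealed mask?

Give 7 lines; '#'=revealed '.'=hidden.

Answer: #####..
#####..
####..#
.......
.......
.......
.......

Derivation:
Click 1 (1,2) count=0: revealed 14 new [(0,0) (0,1) (0,2) (0,3) (0,4) (1,0) (1,1) (1,2) (1,3) (1,4) (2,0) (2,1) (2,2) (2,3)] -> total=14
Click 2 (2,6) count=1: revealed 1 new [(2,6)] -> total=15
Click 3 (2,0) count=1: revealed 0 new [(none)] -> total=15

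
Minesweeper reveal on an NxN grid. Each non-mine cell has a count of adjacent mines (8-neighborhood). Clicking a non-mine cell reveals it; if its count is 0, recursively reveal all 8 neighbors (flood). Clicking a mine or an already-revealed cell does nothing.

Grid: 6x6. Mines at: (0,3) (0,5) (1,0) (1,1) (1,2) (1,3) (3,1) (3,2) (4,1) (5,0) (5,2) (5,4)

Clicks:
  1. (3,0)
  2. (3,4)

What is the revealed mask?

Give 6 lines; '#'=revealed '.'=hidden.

Click 1 (3,0) count=2: revealed 1 new [(3,0)] -> total=1
Click 2 (3,4) count=0: revealed 11 new [(1,4) (1,5) (2,3) (2,4) (2,5) (3,3) (3,4) (3,5) (4,3) (4,4) (4,5)] -> total=12

Answer: ......
....##
...###
#..###
...###
......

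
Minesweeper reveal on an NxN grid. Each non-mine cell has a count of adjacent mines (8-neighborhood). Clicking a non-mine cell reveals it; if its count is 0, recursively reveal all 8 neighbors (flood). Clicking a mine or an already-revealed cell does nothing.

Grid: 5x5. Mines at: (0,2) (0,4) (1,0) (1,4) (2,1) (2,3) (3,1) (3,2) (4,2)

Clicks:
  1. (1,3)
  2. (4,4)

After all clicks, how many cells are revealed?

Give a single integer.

Click 1 (1,3) count=4: revealed 1 new [(1,3)] -> total=1
Click 2 (4,4) count=0: revealed 4 new [(3,3) (3,4) (4,3) (4,4)] -> total=5

Answer: 5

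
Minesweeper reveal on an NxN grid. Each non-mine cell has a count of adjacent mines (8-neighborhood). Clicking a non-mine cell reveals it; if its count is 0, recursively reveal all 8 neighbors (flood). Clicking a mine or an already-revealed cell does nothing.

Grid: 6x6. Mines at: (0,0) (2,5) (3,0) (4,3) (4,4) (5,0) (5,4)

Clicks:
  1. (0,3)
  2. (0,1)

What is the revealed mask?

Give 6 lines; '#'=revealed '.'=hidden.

Click 1 (0,3) count=0: revealed 18 new [(0,1) (0,2) (0,3) (0,4) (0,5) (1,1) (1,2) (1,3) (1,4) (1,5) (2,1) (2,2) (2,3) (2,4) (3,1) (3,2) (3,3) (3,4)] -> total=18
Click 2 (0,1) count=1: revealed 0 new [(none)] -> total=18

Answer: .#####
.#####
.####.
.####.
......
......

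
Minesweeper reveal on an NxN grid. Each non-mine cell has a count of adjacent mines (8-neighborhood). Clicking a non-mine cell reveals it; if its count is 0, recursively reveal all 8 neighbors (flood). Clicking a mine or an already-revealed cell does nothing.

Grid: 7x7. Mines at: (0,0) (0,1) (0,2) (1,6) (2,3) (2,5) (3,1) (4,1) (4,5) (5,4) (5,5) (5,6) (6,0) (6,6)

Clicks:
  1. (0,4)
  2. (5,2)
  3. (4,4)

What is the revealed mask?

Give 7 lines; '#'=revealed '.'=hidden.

Answer: ...###.
...###.
.......
.......
....#..
..#....
.......

Derivation:
Click 1 (0,4) count=0: revealed 6 new [(0,3) (0,4) (0,5) (1,3) (1,4) (1,5)] -> total=6
Click 2 (5,2) count=1: revealed 1 new [(5,2)] -> total=7
Click 3 (4,4) count=3: revealed 1 new [(4,4)] -> total=8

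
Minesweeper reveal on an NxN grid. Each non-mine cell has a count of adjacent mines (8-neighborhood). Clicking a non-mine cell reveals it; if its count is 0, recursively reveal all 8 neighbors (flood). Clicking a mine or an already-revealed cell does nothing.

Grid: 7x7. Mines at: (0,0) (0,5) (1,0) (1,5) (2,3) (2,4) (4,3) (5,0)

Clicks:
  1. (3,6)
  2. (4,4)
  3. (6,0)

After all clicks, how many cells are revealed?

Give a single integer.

Answer: 21

Derivation:
Click 1 (3,6) count=0: revealed 20 new [(2,5) (2,6) (3,4) (3,5) (3,6) (4,4) (4,5) (4,6) (5,1) (5,2) (5,3) (5,4) (5,5) (5,6) (6,1) (6,2) (6,3) (6,4) (6,5) (6,6)] -> total=20
Click 2 (4,4) count=1: revealed 0 new [(none)] -> total=20
Click 3 (6,0) count=1: revealed 1 new [(6,0)] -> total=21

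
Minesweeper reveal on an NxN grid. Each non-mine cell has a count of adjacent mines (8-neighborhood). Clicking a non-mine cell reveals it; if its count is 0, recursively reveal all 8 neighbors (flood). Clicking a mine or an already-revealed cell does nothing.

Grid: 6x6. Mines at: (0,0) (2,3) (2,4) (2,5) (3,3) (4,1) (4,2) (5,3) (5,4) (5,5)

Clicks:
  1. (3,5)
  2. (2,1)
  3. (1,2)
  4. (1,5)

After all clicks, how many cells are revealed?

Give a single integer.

Answer: 11

Derivation:
Click 1 (3,5) count=2: revealed 1 new [(3,5)] -> total=1
Click 2 (2,1) count=0: revealed 9 new [(1,0) (1,1) (1,2) (2,0) (2,1) (2,2) (3,0) (3,1) (3,2)] -> total=10
Click 3 (1,2) count=1: revealed 0 new [(none)] -> total=10
Click 4 (1,5) count=2: revealed 1 new [(1,5)] -> total=11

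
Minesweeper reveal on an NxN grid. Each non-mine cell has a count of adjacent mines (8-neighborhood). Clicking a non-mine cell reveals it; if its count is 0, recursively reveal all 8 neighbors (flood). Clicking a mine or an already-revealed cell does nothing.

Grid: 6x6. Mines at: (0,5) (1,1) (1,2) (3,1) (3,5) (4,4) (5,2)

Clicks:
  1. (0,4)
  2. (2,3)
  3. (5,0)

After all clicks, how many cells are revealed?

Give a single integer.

Answer: 6

Derivation:
Click 1 (0,4) count=1: revealed 1 new [(0,4)] -> total=1
Click 2 (2,3) count=1: revealed 1 new [(2,3)] -> total=2
Click 3 (5,0) count=0: revealed 4 new [(4,0) (4,1) (5,0) (5,1)] -> total=6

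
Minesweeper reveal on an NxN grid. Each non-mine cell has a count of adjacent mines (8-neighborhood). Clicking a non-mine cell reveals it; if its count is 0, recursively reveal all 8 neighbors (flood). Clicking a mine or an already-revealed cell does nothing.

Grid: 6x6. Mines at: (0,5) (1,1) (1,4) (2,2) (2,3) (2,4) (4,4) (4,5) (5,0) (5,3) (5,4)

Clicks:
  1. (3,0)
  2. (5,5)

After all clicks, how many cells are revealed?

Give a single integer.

Answer: 7

Derivation:
Click 1 (3,0) count=0: revealed 6 new [(2,0) (2,1) (3,0) (3,1) (4,0) (4,1)] -> total=6
Click 2 (5,5) count=3: revealed 1 new [(5,5)] -> total=7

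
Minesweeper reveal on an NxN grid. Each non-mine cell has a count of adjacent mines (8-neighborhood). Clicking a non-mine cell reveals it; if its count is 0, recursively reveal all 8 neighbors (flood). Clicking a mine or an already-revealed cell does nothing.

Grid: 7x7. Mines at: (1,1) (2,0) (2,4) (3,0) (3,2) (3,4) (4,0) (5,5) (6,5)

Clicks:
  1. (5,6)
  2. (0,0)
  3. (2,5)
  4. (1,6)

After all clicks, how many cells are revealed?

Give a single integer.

Click 1 (5,6) count=2: revealed 1 new [(5,6)] -> total=1
Click 2 (0,0) count=1: revealed 1 new [(0,0)] -> total=2
Click 3 (2,5) count=2: revealed 1 new [(2,5)] -> total=3
Click 4 (1,6) count=0: revealed 15 new [(0,2) (0,3) (0,4) (0,5) (0,6) (1,2) (1,3) (1,4) (1,5) (1,6) (2,6) (3,5) (3,6) (4,5) (4,6)] -> total=18

Answer: 18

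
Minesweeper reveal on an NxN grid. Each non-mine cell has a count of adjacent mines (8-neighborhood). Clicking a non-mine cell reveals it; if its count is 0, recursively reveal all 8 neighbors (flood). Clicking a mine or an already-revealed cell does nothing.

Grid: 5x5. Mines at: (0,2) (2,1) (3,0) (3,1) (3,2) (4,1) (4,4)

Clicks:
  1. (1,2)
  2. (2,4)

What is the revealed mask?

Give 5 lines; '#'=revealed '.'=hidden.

Click 1 (1,2) count=2: revealed 1 new [(1,2)] -> total=1
Click 2 (2,4) count=0: revealed 8 new [(0,3) (0,4) (1,3) (1,4) (2,3) (2,4) (3,3) (3,4)] -> total=9

Answer: ...##
..###
...##
...##
.....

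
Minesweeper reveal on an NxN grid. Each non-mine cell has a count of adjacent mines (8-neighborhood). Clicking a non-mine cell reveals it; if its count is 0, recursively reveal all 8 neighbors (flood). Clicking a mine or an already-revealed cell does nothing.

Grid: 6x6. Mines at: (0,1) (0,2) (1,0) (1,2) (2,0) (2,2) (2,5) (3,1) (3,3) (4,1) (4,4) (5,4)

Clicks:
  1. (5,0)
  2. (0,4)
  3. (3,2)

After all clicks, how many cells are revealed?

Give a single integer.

Click 1 (5,0) count=1: revealed 1 new [(5,0)] -> total=1
Click 2 (0,4) count=0: revealed 6 new [(0,3) (0,4) (0,5) (1,3) (1,4) (1,5)] -> total=7
Click 3 (3,2) count=4: revealed 1 new [(3,2)] -> total=8

Answer: 8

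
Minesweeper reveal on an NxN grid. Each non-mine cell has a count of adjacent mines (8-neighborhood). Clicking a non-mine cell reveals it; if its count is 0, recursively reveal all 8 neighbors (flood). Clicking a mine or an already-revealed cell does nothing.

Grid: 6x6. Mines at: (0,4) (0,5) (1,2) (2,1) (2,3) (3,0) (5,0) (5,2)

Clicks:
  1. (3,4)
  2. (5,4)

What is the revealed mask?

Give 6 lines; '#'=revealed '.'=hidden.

Answer: ......
....##
....##
...###
...###
...###

Derivation:
Click 1 (3,4) count=1: revealed 1 new [(3,4)] -> total=1
Click 2 (5,4) count=0: revealed 12 new [(1,4) (1,5) (2,4) (2,5) (3,3) (3,5) (4,3) (4,4) (4,5) (5,3) (5,4) (5,5)] -> total=13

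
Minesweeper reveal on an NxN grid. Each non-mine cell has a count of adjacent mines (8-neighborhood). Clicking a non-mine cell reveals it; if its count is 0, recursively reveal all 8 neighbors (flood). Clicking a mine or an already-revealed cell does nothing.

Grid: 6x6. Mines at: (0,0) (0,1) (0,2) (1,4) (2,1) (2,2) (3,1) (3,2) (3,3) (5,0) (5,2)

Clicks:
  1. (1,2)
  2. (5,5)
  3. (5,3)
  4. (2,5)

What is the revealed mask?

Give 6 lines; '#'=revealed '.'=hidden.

Answer: ......
..#...
....##
....##
...###
...###

Derivation:
Click 1 (1,2) count=4: revealed 1 new [(1,2)] -> total=1
Click 2 (5,5) count=0: revealed 10 new [(2,4) (2,5) (3,4) (3,5) (4,3) (4,4) (4,5) (5,3) (5,4) (5,5)] -> total=11
Click 3 (5,3) count=1: revealed 0 new [(none)] -> total=11
Click 4 (2,5) count=1: revealed 0 new [(none)] -> total=11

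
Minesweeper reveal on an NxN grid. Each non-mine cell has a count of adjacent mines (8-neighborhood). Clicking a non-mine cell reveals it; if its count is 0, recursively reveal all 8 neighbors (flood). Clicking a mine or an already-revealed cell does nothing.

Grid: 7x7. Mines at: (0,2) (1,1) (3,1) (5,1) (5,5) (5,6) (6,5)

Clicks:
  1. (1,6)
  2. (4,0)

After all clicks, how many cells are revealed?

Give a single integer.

Click 1 (1,6) count=0: revealed 30 new [(0,3) (0,4) (0,5) (0,6) (1,2) (1,3) (1,4) (1,5) (1,6) (2,2) (2,3) (2,4) (2,5) (2,6) (3,2) (3,3) (3,4) (3,5) (3,6) (4,2) (4,3) (4,4) (4,5) (4,6) (5,2) (5,3) (5,4) (6,2) (6,3) (6,4)] -> total=30
Click 2 (4,0) count=2: revealed 1 new [(4,0)] -> total=31

Answer: 31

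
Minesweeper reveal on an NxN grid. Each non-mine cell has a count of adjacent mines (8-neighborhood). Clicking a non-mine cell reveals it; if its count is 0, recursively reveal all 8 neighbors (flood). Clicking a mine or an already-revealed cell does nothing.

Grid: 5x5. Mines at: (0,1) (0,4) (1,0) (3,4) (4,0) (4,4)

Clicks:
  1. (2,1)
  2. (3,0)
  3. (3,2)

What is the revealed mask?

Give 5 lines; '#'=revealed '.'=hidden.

Answer: .....
.###.
.###.
####.
.###.

Derivation:
Click 1 (2,1) count=1: revealed 1 new [(2,1)] -> total=1
Click 2 (3,0) count=1: revealed 1 new [(3,0)] -> total=2
Click 3 (3,2) count=0: revealed 11 new [(1,1) (1,2) (1,3) (2,2) (2,3) (3,1) (3,2) (3,3) (4,1) (4,2) (4,3)] -> total=13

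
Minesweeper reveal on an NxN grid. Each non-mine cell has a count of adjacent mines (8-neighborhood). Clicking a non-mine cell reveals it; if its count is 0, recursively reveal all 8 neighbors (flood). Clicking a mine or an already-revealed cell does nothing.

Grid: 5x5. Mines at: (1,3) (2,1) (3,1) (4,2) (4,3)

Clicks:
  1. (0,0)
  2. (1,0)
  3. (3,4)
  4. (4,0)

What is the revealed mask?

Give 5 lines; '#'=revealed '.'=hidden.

Click 1 (0,0) count=0: revealed 6 new [(0,0) (0,1) (0,2) (1,0) (1,1) (1,2)] -> total=6
Click 2 (1,0) count=1: revealed 0 new [(none)] -> total=6
Click 3 (3,4) count=1: revealed 1 new [(3,4)] -> total=7
Click 4 (4,0) count=1: revealed 1 new [(4,0)] -> total=8

Answer: ###..
###..
.....
....#
#....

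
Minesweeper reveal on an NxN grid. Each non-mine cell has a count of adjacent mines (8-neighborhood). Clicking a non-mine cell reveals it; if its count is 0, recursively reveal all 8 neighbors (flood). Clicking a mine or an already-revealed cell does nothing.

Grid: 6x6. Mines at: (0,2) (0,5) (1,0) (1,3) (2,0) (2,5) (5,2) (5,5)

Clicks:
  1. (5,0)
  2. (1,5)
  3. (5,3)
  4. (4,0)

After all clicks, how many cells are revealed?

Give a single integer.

Answer: 8

Derivation:
Click 1 (5,0) count=0: revealed 6 new [(3,0) (3,1) (4,0) (4,1) (5,0) (5,1)] -> total=6
Click 2 (1,5) count=2: revealed 1 new [(1,5)] -> total=7
Click 3 (5,3) count=1: revealed 1 new [(5,3)] -> total=8
Click 4 (4,0) count=0: revealed 0 new [(none)] -> total=8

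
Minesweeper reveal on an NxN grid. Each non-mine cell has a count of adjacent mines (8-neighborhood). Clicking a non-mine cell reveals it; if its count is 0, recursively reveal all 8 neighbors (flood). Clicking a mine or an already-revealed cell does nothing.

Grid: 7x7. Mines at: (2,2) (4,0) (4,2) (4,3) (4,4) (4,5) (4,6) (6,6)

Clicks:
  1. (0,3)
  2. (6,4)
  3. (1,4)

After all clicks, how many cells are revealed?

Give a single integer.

Click 1 (0,3) count=0: revealed 26 new [(0,0) (0,1) (0,2) (0,3) (0,4) (0,5) (0,6) (1,0) (1,1) (1,2) (1,3) (1,4) (1,5) (1,6) (2,0) (2,1) (2,3) (2,4) (2,5) (2,6) (3,0) (3,1) (3,3) (3,4) (3,5) (3,6)] -> total=26
Click 2 (6,4) count=0: revealed 12 new [(5,0) (5,1) (5,2) (5,3) (5,4) (5,5) (6,0) (6,1) (6,2) (6,3) (6,4) (6,5)] -> total=38
Click 3 (1,4) count=0: revealed 0 new [(none)] -> total=38

Answer: 38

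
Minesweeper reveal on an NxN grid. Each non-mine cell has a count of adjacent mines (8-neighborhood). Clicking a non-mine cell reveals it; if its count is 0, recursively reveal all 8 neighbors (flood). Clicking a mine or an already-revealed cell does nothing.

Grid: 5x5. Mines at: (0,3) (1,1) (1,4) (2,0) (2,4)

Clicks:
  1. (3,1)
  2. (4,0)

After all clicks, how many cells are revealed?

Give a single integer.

Click 1 (3,1) count=1: revealed 1 new [(3,1)] -> total=1
Click 2 (4,0) count=0: revealed 12 new [(2,1) (2,2) (2,3) (3,0) (3,2) (3,3) (3,4) (4,0) (4,1) (4,2) (4,3) (4,4)] -> total=13

Answer: 13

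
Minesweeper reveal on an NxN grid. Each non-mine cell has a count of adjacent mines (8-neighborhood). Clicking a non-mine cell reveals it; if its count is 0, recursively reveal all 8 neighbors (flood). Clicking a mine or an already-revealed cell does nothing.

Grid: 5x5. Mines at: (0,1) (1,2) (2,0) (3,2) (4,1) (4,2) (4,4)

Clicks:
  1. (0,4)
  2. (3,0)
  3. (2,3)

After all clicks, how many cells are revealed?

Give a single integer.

Click 1 (0,4) count=0: revealed 8 new [(0,3) (0,4) (1,3) (1,4) (2,3) (2,4) (3,3) (3,4)] -> total=8
Click 2 (3,0) count=2: revealed 1 new [(3,0)] -> total=9
Click 3 (2,3) count=2: revealed 0 new [(none)] -> total=9

Answer: 9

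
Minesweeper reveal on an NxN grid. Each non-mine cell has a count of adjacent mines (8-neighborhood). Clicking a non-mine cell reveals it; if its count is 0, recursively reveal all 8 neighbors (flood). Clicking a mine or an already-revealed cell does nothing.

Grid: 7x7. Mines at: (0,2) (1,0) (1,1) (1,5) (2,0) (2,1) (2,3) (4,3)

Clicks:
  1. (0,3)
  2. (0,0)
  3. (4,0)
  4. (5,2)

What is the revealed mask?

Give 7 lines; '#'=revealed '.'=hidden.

Click 1 (0,3) count=1: revealed 1 new [(0,3)] -> total=1
Click 2 (0,0) count=2: revealed 1 new [(0,0)] -> total=2
Click 3 (4,0) count=0: revealed 29 new [(2,4) (2,5) (2,6) (3,0) (3,1) (3,2) (3,4) (3,5) (3,6) (4,0) (4,1) (4,2) (4,4) (4,5) (4,6) (5,0) (5,1) (5,2) (5,3) (5,4) (5,5) (5,6) (6,0) (6,1) (6,2) (6,3) (6,4) (6,5) (6,6)] -> total=31
Click 4 (5,2) count=1: revealed 0 new [(none)] -> total=31

Answer: #..#...
.......
....###
###.###
###.###
#######
#######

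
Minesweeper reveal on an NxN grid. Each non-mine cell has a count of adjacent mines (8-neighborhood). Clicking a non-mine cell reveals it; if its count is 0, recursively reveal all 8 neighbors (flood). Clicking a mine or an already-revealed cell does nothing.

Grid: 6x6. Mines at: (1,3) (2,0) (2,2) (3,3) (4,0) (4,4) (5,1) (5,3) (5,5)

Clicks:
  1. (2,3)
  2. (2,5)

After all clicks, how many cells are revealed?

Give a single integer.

Click 1 (2,3) count=3: revealed 1 new [(2,3)] -> total=1
Click 2 (2,5) count=0: revealed 8 new [(0,4) (0,5) (1,4) (1,5) (2,4) (2,5) (3,4) (3,5)] -> total=9

Answer: 9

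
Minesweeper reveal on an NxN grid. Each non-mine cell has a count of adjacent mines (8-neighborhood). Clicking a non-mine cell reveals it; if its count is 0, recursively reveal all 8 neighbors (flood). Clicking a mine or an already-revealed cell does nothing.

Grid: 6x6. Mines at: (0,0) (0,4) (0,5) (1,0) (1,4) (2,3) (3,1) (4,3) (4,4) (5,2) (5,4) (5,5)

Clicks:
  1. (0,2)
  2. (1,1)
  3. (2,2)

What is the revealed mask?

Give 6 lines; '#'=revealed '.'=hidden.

Answer: .###..
.###..
..#...
......
......
......

Derivation:
Click 1 (0,2) count=0: revealed 6 new [(0,1) (0,2) (0,3) (1,1) (1,2) (1,3)] -> total=6
Click 2 (1,1) count=2: revealed 0 new [(none)] -> total=6
Click 3 (2,2) count=2: revealed 1 new [(2,2)] -> total=7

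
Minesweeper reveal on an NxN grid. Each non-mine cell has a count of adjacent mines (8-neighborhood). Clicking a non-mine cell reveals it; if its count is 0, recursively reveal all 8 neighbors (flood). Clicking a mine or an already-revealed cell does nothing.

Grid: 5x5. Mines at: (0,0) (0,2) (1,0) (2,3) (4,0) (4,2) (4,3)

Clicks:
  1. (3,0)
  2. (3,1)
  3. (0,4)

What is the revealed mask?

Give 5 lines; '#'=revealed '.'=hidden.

Answer: ...##
...##
.....
##...
.....

Derivation:
Click 1 (3,0) count=1: revealed 1 new [(3,0)] -> total=1
Click 2 (3,1) count=2: revealed 1 new [(3,1)] -> total=2
Click 3 (0,4) count=0: revealed 4 new [(0,3) (0,4) (1,3) (1,4)] -> total=6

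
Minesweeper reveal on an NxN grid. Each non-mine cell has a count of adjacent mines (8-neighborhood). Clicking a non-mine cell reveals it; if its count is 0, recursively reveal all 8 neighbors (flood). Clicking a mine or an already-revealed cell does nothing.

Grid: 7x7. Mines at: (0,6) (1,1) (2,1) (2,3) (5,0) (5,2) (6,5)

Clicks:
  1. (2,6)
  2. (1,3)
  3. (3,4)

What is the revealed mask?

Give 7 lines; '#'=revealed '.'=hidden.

Click 1 (2,6) count=0: revealed 18 new [(1,4) (1,5) (1,6) (2,4) (2,5) (2,6) (3,3) (3,4) (3,5) (3,6) (4,3) (4,4) (4,5) (4,6) (5,3) (5,4) (5,5) (5,6)] -> total=18
Click 2 (1,3) count=1: revealed 1 new [(1,3)] -> total=19
Click 3 (3,4) count=1: revealed 0 new [(none)] -> total=19

Answer: .......
...####
....###
...####
...####
...####
.......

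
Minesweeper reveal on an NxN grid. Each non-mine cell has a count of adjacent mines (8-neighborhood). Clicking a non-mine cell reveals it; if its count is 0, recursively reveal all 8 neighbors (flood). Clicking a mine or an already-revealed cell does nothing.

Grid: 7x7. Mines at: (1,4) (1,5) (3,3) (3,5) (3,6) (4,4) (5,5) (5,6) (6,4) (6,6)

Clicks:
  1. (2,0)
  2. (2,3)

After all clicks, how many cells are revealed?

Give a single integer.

Answer: 27

Derivation:
Click 1 (2,0) count=0: revealed 27 new [(0,0) (0,1) (0,2) (0,3) (1,0) (1,1) (1,2) (1,3) (2,0) (2,1) (2,2) (2,3) (3,0) (3,1) (3,2) (4,0) (4,1) (4,2) (4,3) (5,0) (5,1) (5,2) (5,3) (6,0) (6,1) (6,2) (6,3)] -> total=27
Click 2 (2,3) count=2: revealed 0 new [(none)] -> total=27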